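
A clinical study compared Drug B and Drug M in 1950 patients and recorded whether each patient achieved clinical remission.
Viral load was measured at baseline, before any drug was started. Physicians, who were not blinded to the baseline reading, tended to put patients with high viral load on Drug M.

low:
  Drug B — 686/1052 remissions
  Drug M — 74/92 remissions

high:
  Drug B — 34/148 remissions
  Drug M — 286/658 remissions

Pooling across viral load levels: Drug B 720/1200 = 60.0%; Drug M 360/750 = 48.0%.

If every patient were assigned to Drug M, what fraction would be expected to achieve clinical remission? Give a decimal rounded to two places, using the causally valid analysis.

0.65

Here viral load is a common cause — it drives both which drug a case falls under and the outcome. The crude comparison mixes populations; the stratum-specific rates are the causally relevant ones.
Standardising Drug M to the population viral load mix: 0.587·74/92 + 0.413·286/658 = 0.652.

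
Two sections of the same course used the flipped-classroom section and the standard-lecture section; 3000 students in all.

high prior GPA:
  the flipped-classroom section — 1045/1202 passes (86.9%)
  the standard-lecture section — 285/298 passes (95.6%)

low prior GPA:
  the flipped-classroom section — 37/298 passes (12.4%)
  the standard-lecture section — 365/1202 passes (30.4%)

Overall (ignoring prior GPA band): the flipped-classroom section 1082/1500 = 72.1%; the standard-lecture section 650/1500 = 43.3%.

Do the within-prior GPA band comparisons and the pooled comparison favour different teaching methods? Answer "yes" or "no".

yes

Within each prior GPA band level (high prior GPA 86.9% vs 95.6%; low prior GPA 12.4% vs 30.4%), the standard-lecture section has the higher rate every time. Pooled: 72.1% vs 43.3% — the flipped-classroom section has the higher rate overall. The two comparisons disagree.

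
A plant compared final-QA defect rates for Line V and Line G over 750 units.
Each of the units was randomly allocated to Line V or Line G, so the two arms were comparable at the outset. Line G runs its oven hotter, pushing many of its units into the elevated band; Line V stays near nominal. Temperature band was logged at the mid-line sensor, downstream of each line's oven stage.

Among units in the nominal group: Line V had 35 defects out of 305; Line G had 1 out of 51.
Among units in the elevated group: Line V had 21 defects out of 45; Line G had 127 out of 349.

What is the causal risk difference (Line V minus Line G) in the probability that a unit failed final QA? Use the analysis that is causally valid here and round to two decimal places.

In-process temperature band lies on the pathway line → in-process temperature band → outcome, so adjusting for it blocks the indirect effect. For the total causal effect of line, use the unadjusted pooled rates.
The causal difference is the pooled difference: 0.160 − 0.320 = -0.160.

-0.16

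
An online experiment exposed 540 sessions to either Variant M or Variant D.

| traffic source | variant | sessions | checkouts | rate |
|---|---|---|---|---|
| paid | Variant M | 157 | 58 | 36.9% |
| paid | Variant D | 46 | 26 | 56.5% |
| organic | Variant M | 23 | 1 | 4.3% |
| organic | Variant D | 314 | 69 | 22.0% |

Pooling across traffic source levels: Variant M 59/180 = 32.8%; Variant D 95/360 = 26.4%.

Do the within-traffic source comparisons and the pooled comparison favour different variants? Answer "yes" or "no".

Within each traffic source level (paid 36.9% vs 56.5%; organic 4.3% vs 22.0%), Variant D has the higher rate every time. Pooled: 32.8% vs 26.4% — Variant M has the higher rate overall. The two comparisons disagree.

yes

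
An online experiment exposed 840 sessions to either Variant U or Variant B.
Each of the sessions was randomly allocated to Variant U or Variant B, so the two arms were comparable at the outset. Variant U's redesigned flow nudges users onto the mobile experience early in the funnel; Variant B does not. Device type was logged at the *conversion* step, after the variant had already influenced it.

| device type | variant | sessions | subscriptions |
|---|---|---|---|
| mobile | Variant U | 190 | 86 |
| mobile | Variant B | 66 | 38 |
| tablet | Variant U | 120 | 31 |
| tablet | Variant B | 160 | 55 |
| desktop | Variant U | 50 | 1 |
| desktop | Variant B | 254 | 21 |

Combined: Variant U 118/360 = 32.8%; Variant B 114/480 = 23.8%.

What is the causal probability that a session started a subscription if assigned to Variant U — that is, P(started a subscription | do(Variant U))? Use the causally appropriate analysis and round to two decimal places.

The device type-specific comparison favours Variant B throughout, but the pooled figures favour Variant U. The question is whether to condition on device type.
Because the variant influences device type, device type is a post-treatment mediator, not a confounder. Stratifying on it would bias the estimate; the causal effect is the crude pooled difference.
So P(outcome | do(Variant U)) is just the pooled rate for Variant U: 118/360 = 0.328.

0.33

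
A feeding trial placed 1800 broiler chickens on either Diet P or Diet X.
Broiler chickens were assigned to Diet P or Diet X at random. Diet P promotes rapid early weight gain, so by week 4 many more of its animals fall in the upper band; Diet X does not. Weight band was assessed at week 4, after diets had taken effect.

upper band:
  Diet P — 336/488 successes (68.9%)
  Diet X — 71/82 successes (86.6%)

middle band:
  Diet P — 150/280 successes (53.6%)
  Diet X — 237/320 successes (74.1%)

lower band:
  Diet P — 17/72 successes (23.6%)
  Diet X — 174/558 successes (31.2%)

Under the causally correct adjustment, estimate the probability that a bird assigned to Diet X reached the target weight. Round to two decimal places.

Because the diet influences week-4 weight band, week-4 weight band is a post-treatment mediator, not a confounder. Stratifying on it would bias the estimate; the causal effect is the crude pooled difference.
So P(outcome | do(Diet X)) is just the pooled rate for Diet X: 482/960 = 0.502.

0.50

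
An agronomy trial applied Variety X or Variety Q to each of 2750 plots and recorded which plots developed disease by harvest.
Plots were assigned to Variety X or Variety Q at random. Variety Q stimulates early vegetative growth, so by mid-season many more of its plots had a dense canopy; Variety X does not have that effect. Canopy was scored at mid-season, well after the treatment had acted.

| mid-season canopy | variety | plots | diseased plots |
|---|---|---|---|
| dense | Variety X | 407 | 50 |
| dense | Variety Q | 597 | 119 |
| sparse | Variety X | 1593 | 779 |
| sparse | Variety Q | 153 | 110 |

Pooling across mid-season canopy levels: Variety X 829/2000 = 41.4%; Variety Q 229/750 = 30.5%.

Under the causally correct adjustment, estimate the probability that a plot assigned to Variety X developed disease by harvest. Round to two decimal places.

0.41

The mid-season canopy-specific comparison favours Variety X throughout, but the pooled figures favour Variety Q. The question is whether to condition on mid-season canopy.
Because the variety influences mid-season canopy, mid-season canopy is a post-treatment mediator, not a confounder. Stratifying on it would bias the estimate; the causal effect is the crude pooled difference.
So P(outcome | do(Variety X)) is just the pooled rate for Variety X: 829/2000 = 0.414.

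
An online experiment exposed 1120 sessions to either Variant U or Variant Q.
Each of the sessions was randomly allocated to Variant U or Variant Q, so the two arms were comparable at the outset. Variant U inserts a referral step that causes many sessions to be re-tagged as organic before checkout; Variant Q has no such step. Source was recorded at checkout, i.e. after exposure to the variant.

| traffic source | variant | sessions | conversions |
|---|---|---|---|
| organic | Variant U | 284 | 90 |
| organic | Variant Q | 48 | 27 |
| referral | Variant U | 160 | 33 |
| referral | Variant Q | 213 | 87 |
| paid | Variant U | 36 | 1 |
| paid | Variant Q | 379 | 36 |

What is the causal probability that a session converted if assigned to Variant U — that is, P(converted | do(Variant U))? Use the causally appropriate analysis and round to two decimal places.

Traffic source is downstream of the variant. One should not condition on a consequence of treatment, so the overall rates are the right comparison.
So P(outcome | do(Variant U)) is just the pooled rate for Variant U: 124/480 = 0.258.

0.26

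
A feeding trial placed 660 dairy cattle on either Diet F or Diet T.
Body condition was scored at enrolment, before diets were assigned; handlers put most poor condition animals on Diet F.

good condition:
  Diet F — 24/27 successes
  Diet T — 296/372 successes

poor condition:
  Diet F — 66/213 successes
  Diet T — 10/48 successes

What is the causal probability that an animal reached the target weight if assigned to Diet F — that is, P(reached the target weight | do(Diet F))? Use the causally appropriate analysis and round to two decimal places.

0.66

Starting body condition differs across diets for reasons unrelated to any effect of the diet itself, and it separately predicts the outcome — a classic confounder. We must compare within starting body condition levels.
Standardising Diet F to the population starting body condition mix: 0.605·24/27 + 0.395·66/213 = 0.660.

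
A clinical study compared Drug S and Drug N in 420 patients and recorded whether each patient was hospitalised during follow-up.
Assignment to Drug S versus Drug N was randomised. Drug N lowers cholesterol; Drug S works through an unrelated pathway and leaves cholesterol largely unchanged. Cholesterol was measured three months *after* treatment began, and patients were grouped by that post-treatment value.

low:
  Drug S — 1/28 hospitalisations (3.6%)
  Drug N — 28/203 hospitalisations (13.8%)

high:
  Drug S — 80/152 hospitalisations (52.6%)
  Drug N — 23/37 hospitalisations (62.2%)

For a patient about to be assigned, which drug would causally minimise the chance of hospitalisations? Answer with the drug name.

Drug N

Cholesterol is downstream of the drug. One should not condition on a consequence of treatment, so the overall rates are the right comparison.
Pooled: Drug S 45.0% vs Drug N 21.2%; Drug N is lower overall.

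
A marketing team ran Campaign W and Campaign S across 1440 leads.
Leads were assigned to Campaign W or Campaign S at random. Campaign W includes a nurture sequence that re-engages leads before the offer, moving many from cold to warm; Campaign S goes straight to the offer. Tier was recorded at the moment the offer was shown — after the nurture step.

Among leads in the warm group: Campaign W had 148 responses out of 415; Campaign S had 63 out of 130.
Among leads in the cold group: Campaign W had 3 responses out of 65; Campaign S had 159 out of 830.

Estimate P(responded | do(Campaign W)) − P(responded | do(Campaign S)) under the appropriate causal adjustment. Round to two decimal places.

Within every engagement tier level Campaign S has the higher rate, yet pooled Campaign W does — Simpson's reversal.
Engagement tier is recorded after the campaign and is itself shifted by it — it sits on the causal path from campaign to outcome. Conditioning on a mediator would strip out part of the effect we want; the pooled comparison gives the total causal effect.
The causal difference is the pooled difference: 0.315 − 0.231 = +0.083.

+0.08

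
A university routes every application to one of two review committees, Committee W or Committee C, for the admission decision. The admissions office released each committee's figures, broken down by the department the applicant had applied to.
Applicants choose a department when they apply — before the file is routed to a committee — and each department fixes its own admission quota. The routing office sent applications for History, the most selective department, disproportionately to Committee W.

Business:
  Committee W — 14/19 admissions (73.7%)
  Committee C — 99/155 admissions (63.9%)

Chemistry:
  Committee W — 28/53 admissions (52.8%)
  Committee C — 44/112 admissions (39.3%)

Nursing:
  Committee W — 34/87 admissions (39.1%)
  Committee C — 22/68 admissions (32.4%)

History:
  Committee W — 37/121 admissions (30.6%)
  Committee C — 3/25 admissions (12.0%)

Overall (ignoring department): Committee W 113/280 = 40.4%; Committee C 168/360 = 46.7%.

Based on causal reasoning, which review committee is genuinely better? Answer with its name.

The department-specific comparison favours Committee W throughout, but the pooled figures favour Committee C. The question is whether to condition on department.
Here department is a common cause — it drives both which review committee a case falls under and the outcome. The crude comparison mixes populations; the stratum-specific rates are the causally relevant ones.
Within each level — Business: 73.7% vs 63.9%; Chemistry: 52.8% vs 39.3%; Nursing: 39.1% vs 32.4%; History: 30.6% vs 12.0% — Committee W is higher every time.

Committee W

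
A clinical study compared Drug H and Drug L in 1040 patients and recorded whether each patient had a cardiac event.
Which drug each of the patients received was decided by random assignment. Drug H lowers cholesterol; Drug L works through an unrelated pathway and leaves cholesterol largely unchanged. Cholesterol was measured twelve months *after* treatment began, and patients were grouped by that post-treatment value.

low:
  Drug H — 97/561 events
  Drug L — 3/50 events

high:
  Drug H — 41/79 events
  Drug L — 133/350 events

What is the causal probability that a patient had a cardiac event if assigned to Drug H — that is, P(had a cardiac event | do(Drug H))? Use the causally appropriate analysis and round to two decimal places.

0.22

Within every cholesterol level Drug L has the lower rate, yet pooled Drug H does — Simpson's reversal.
Stratifying would compare drugs among patients the drugs themselves sorted into cholesterol groups — a form of selection on an intermediate. The unconditioned pooled rates give the total causal effect.
So P(outcome | do(Drug H)) is just the pooled rate for Drug H: 138/640 = 0.216.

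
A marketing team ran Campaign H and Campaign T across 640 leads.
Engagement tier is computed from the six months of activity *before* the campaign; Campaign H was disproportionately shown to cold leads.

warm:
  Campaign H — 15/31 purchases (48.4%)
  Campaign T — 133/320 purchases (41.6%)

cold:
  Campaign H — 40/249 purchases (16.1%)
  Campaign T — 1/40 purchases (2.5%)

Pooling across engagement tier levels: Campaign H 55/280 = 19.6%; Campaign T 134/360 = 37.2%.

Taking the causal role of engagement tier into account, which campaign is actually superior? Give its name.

Since engagement tier is a pre-existing factor (not a product of the campaign) and it affects the outcome on its own, it is a confounder. The stratified rates, not the pooled rate, identify the causal effect.
Within each level — warm: 48.4% vs 41.6%; cold: 16.1% vs 2.5% — Campaign H is higher every time.

Campaign H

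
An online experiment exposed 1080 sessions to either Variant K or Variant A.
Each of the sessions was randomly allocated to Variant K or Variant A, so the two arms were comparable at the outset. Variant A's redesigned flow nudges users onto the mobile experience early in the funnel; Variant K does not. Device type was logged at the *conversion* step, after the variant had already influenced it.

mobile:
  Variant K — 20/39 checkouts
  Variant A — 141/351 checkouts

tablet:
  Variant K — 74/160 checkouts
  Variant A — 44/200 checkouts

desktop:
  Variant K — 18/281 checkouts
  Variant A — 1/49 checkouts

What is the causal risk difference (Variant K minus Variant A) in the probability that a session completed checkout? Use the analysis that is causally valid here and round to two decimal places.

-0.08

Because the variant influences device type, device type is a post-treatment mediator, not a confounder. Stratifying on it would bias the estimate; the causal effect is the crude pooled difference.
The causal difference is the pooled difference: 0.233 − 0.310 = -0.077.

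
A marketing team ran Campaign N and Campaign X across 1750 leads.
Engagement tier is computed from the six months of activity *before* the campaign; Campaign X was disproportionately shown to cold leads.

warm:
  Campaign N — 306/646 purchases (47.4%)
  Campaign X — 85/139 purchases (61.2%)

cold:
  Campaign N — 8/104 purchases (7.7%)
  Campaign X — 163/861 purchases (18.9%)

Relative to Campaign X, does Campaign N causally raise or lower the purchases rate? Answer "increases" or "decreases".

decreases

Within every engagement tier level Campaign X has the higher rate, yet pooled Campaign N does — Simpson's reversal.
Here engagement tier is a common cause — it drives both which campaign a case falls under and the outcome. The crude comparison mixes populations; the stratum-specific rates are the causally relevant ones.
Within each level — warm: 47.4% vs 61.2%; cold: 7.7% vs 18.9% — Campaign X is higher every time.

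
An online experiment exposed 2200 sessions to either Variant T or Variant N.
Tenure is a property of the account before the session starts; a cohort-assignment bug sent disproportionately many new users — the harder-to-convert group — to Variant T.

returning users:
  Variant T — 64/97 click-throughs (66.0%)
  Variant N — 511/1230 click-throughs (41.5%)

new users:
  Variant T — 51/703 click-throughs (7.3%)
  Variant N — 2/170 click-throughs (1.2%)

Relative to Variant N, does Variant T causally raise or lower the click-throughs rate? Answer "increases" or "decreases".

increases

Within every user tenure level Variant T has the higher rate, yet pooled Variant N does — Simpson's reversal.
User tenure differs across variants for reasons unrelated to any effect of the variant itself, and it separately predicts the outcome — a classic confounder. We must compare within user tenure levels.
Within each level — returning users: 66.0% vs 41.5%; new users: 7.3% vs 1.2% — Variant T is higher every time.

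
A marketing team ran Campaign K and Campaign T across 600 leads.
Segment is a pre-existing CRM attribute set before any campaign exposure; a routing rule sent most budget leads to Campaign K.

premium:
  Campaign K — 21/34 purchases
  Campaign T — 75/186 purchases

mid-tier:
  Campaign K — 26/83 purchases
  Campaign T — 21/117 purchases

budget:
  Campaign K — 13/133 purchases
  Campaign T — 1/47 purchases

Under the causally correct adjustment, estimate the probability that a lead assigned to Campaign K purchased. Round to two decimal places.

0.36

Campaign K is higher inside every customer segment stratum but Campaign T is higher in aggregate. Whether to stratify depends on how customer segment relates to the campaign.
Nothing the campaign does changes customer segment; the imbalance is an allocation artefact. With customer segment also predicting the outcome, the pooled figure is confounded, and the within-stratum comparison is the causal one.
Standardising Campaign K to the population customer segment mix: 0.367·21/34 + 0.333·26/83 + 0.300·13/133 = 0.360.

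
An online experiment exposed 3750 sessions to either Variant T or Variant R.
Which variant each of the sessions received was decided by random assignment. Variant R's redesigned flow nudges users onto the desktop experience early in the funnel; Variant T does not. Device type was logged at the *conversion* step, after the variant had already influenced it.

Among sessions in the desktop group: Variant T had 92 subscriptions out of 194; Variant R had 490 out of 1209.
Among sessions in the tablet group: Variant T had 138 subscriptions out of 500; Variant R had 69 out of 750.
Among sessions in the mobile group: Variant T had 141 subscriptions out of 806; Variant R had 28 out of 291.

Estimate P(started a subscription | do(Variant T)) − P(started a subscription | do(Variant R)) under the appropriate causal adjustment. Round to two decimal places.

The stratified and pooled comparisons disagree (Variant T wins within each device type; Variant R wins overall), so the answer turns on the causal role of device type.
The distribution of device type is itself part of what the variant does — it is an intermediate outcome. Holding it fixed would remove that part of the effect; the total effect is the pooled difference.
The causal difference is the pooled difference: 0.247 − 0.261 = -0.014.

-0.01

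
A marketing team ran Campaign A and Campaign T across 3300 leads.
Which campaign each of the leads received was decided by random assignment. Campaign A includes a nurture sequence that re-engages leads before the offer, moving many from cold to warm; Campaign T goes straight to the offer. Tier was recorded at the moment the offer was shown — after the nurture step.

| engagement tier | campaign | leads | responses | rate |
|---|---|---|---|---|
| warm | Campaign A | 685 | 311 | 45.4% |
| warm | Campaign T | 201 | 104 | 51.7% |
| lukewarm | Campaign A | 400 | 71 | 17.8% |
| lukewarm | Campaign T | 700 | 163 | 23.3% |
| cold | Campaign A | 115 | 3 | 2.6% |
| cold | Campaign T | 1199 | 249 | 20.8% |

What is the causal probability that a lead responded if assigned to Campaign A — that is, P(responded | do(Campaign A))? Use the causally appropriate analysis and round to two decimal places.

The engagement tier-specific comparison favours Campaign T throughout, but the pooled figures favour Campaign A. The question is whether to condition on engagement tier.
Engagement tier is downstream of the campaign. One should not condition on a consequence of treatment, so the overall rates are the right comparison.
So P(outcome | do(Campaign A)) is just the pooled rate for Campaign A: 385/1200 = 0.321.

0.32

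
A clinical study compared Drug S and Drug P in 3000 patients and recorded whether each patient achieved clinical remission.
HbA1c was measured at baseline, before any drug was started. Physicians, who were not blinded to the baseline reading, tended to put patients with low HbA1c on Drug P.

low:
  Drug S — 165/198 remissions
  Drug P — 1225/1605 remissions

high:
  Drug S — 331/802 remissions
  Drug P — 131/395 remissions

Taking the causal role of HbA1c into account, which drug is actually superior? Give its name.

Drug S is higher inside every HbA1c stratum but Drug P is higher in aggregate. Whether to stratify depends on how HbA1c relates to the drug.
The imbalance in HbA1c arose from how patients were allocated, not from anything the drug did; and HbA1c independently affects the outcome. The pooled gap is confounded — condition on HbA1c.
Within each level — low: 83.3% vs 76.3%; high: 41.3% vs 33.2% — Drug S is higher every time.

Drug S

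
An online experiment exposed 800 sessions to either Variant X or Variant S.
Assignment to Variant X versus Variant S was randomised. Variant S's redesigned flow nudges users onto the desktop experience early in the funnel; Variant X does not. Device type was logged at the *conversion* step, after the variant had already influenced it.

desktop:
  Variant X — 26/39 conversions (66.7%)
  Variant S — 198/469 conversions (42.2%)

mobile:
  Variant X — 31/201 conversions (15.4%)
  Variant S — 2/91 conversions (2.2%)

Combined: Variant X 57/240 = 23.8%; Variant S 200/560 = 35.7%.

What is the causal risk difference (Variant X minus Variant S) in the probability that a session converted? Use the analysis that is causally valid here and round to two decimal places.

Stratifying would compare variants among sessions the variants themselves sorted into device type groups — a form of selection on an intermediate. The unconditioned pooled rates give the total causal effect.
The causal difference is the pooled difference: 0.237 − 0.357 = -0.120.

-0.12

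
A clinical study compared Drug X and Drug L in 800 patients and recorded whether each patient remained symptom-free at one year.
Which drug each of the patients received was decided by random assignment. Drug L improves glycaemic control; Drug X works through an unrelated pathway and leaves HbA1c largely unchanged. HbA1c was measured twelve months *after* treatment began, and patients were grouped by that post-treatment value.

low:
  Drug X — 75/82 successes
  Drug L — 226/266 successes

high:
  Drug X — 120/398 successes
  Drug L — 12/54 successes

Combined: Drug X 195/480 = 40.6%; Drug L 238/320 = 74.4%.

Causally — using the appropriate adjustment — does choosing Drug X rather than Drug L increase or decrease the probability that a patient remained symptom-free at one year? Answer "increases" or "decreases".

The stratified and pooled comparisons disagree (Drug X wins within each HbA1c; Drug L wins overall), so the answer turns on the causal role of HbA1c.
HbA1c is recorded after the drug and is itself shifted by it — it sits on the causal path from drug to outcome. Conditioning on a mediator would strip out part of the effect we want; the pooled comparison gives the total causal effect.
Pooled: Drug X 40.6% vs Drug L 74.4%; Drug L is higher overall.

decreases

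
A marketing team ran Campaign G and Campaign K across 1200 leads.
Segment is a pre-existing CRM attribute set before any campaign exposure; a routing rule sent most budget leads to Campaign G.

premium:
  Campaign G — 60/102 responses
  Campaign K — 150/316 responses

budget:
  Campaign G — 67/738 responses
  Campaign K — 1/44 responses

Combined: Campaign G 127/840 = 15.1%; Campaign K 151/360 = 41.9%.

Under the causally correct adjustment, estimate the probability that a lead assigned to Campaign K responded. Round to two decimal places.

0.18

The stratified and pooled comparisons disagree (Campaign G wins within each customer segment; Campaign K wins overall), so the answer turns on the causal role of customer segment.
Customer segment differs across campaigns for reasons unrelated to any effect of the campaign itself, and it separately predicts the outcome — a classic confounder. We must compare within customer segment levels.
Standardising Campaign K to the population customer segment mix: 0.348·150/316 + 0.652·1/44 = 0.180.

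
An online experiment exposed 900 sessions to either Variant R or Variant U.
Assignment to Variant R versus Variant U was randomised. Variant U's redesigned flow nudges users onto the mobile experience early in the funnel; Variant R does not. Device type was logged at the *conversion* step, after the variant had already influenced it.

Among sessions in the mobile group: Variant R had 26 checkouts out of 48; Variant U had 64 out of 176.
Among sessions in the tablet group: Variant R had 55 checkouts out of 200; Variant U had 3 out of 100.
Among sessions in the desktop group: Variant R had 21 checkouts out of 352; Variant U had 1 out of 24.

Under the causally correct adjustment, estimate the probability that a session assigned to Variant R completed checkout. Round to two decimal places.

0.17

Device type is downstream of the variant. One should not condition on a consequence of treatment, so the overall rates are the right comparison.
So P(outcome | do(Variant R)) is just the pooled rate for Variant R: 102/600 = 0.170.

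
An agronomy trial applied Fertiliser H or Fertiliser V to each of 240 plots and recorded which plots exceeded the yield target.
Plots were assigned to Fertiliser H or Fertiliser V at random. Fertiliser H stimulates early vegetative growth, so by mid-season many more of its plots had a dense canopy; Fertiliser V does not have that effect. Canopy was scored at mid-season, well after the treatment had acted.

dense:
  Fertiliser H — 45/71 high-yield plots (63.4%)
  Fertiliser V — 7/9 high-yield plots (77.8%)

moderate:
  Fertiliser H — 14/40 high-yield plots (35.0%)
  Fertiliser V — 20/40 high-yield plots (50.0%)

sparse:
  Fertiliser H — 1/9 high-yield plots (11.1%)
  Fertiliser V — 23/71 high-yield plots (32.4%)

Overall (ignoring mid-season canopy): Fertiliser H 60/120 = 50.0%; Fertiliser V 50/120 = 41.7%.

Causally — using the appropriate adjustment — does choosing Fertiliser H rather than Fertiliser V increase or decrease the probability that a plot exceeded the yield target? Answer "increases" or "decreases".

increases

The stratified and pooled comparisons disagree (Fertiliser V wins within each mid-season canopy; Fertiliser H wins overall), so the answer turns on the causal role of mid-season canopy.
Mid-season canopy lies on the pathway fertiliser → mid-season canopy → outcome, so adjusting for it blocks the indirect effect. For the total causal effect of fertiliser, use the unadjusted pooled rates.
Pooled: Fertiliser H 50.0% vs Fertiliser V 41.7%; Fertiliser H is higher overall.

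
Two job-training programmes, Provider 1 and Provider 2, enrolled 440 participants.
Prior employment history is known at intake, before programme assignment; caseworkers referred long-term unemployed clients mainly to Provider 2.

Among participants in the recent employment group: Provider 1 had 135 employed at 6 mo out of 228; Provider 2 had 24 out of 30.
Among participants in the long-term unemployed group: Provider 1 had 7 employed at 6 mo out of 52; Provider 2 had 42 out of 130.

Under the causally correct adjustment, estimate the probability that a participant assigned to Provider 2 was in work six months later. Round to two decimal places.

0.60

Nothing the programme does changes prior employment history; the imbalance is an allocation artefact. With prior employment history also predicting the outcome, the pooled figure is confounded, and the within-stratum comparison is the causal one.
Standardising Provider 2 to the population prior employment history mix: 0.586·24/30 + 0.414·42/130 = 0.603.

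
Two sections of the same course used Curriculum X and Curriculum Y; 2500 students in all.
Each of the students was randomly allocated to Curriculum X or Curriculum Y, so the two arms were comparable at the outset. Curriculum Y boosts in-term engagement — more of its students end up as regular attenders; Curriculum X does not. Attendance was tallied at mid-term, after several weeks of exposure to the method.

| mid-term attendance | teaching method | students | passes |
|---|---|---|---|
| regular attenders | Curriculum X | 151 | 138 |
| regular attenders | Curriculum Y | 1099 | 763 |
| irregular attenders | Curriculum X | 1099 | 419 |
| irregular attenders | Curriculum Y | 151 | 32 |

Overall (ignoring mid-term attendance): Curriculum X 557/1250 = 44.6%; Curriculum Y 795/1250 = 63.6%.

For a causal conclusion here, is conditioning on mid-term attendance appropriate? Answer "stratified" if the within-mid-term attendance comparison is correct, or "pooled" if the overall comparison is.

pooled

The mid-term attendance-specific comparison favours Curriculum X throughout, but the pooled figures favour Curriculum Y. The question is whether to condition on mid-term attendance.
Mid-term attendance is recorded after the teaching method and is itself shifted by it — it sits on the causal path from teaching method to outcome. Conditioning on a mediator would strip out part of the effect we want; the pooled comparison gives the total causal effect.
Pooled: Curriculum X 44.6% vs Curriculum Y 63.6%; Curriculum Y is higher overall.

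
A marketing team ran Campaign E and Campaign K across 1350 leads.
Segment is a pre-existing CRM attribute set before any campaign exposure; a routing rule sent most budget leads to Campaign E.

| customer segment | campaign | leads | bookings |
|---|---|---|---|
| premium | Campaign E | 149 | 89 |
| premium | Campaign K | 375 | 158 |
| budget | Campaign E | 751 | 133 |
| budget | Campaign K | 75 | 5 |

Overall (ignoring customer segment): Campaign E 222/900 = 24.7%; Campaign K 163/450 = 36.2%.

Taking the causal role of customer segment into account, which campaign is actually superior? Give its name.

Campaign E

Here customer segment is a common cause — it drives both which campaign a case falls under and the outcome. The crude comparison mixes populations; the stratum-specific rates are the causally relevant ones.
Within each level — premium: 59.7% vs 42.1%; budget: 17.7% vs 6.7% — Campaign E is higher every time.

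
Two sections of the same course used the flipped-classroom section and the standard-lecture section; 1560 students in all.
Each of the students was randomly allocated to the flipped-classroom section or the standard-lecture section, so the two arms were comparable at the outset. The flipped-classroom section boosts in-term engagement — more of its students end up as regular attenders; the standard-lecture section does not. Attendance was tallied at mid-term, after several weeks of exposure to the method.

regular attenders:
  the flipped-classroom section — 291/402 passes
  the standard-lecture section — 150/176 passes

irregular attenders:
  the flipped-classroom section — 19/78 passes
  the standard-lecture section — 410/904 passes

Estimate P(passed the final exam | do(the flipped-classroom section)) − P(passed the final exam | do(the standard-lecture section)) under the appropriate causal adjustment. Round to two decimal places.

+0.13

Stratifying would compare teaching methods among students the teaching methods themselves sorted into mid-term attendance groups — a form of selection on an intermediate. The unconditioned pooled rates give the total causal effect.
The causal difference is the pooled difference: 0.646 − 0.519 = +0.127.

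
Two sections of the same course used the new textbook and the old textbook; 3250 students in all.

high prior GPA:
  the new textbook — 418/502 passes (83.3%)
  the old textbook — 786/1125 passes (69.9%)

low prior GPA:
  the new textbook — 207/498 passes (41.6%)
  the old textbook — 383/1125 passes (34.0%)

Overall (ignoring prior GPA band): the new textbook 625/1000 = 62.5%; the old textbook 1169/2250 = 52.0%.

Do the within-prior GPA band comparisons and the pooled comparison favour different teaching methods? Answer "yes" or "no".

Within each prior GPA band level (high prior GPA 83.3% vs 69.9%; low prior GPA 41.6% vs 34.0%), the new textbook has the higher rate every time. Pooled: 62.5% vs 52.0% — the new textbook has the higher rate overall. They agree.

no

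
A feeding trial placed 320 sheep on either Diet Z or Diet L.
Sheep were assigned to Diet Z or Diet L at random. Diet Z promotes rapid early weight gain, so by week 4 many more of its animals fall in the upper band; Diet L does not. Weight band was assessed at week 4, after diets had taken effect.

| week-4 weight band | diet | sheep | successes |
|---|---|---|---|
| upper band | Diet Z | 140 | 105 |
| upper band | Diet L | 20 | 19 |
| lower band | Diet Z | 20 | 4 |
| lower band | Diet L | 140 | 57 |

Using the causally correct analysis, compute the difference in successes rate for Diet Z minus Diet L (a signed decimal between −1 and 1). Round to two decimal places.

+0.21

Within every week-4 weight band level Diet L has the higher rate, yet pooled Diet Z does — Simpson's reversal.
Week-4 weight band lies on the pathway diet → week-4 weight band → outcome, so adjusting for it blocks the indirect effect. For the total causal effect of diet, use the unadjusted pooled rates.
The causal difference is the pooled difference: 0.681 − 0.475 = +0.206.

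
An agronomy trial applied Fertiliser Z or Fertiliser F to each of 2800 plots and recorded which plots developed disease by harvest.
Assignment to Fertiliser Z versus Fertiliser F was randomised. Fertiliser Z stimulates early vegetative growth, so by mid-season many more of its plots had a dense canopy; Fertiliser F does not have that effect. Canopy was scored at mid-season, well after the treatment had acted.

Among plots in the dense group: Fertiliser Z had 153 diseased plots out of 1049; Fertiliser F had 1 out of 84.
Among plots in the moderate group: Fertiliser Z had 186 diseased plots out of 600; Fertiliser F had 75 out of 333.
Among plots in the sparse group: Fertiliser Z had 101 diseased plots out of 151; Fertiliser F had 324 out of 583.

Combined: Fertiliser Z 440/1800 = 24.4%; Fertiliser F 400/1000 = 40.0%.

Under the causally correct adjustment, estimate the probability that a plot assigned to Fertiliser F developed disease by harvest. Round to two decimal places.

0.40

The stratified and pooled comparisons disagree (Fertiliser F wins within each mid-season canopy; Fertiliser Z wins overall), so the answer turns on the causal role of mid-season canopy.
Mid-season canopy is downstream of the fertiliser. One should not condition on a consequence of treatment, so the overall rates are the right comparison.
So P(outcome | do(Fertiliser F)) is just the pooled rate for Fertiliser F: 400/1000 = 0.400.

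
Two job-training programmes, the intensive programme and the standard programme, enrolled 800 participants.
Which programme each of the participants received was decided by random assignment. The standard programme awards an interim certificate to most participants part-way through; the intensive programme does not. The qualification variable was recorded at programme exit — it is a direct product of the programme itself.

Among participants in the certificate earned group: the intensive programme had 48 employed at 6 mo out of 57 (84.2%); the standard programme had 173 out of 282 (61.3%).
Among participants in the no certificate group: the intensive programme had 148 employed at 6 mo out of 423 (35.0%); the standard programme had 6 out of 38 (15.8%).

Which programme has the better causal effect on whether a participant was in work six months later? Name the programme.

the standard programme

The stratified and pooled comparisons disagree (the intensive programme wins within each qualification attained during the programme; the standard programme wins overall), so the answer turns on the causal role of qualification attained during the programme.
Stratifying would compare programmes among participants the programmes themselves sorted into qualification attained during the programme groups — a form of selection on an intermediate. The unconditioned pooled rates give the total causal effect.
Pooled: the intensive programme 40.8% vs the standard programme 55.9%; the standard programme is higher overall.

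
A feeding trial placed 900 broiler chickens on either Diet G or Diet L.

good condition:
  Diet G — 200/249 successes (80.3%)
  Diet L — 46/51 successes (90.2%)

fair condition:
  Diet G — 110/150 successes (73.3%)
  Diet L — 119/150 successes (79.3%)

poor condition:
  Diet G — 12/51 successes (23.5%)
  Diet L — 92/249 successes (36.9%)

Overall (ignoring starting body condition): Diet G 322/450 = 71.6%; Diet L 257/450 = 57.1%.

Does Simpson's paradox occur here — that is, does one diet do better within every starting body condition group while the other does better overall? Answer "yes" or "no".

Within each starting body condition level (good condition 80.3% vs 90.2%; fair condition 73.3% vs 79.3%; poor condition 23.5% vs 36.9%), Diet L has the higher rate every time. Pooled: 71.6% vs 57.1% — Diet G has the higher rate overall. The two comparisons disagree.

yes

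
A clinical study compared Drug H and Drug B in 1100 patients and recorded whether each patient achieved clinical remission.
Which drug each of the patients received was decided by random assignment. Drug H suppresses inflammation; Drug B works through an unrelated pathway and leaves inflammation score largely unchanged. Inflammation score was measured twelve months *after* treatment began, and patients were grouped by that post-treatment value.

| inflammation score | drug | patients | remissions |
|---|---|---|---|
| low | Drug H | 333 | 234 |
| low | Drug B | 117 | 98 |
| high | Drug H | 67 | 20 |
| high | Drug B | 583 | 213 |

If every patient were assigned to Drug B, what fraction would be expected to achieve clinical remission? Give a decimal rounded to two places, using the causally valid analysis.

0.44

Drug B is higher inside every inflammation score stratum but Drug H is higher in aggregate. Whether to stratify depends on how inflammation score relates to the drug.
Inflammation score is recorded after the drug and is itself shifted by it — it sits on the causal path from drug to outcome. Conditioning on a mediator would strip out part of the effect we want; the pooled comparison gives the total causal effect.
So P(outcome | do(Drug B)) is just the pooled rate for Drug B: 311/700 = 0.444.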